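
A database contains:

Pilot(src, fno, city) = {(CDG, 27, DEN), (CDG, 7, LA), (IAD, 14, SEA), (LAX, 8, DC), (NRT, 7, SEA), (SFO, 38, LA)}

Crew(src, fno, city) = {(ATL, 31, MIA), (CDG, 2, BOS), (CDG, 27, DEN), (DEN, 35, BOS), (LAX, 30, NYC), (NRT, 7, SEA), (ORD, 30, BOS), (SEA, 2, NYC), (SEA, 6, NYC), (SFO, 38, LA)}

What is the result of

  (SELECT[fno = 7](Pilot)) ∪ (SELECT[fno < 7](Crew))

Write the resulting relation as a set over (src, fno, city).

{(CDG, 2, BOS), (CDG, 7, LA), (NRT, 7, SEA), (SEA, 2, NYC), (SEA, 6, NYC)}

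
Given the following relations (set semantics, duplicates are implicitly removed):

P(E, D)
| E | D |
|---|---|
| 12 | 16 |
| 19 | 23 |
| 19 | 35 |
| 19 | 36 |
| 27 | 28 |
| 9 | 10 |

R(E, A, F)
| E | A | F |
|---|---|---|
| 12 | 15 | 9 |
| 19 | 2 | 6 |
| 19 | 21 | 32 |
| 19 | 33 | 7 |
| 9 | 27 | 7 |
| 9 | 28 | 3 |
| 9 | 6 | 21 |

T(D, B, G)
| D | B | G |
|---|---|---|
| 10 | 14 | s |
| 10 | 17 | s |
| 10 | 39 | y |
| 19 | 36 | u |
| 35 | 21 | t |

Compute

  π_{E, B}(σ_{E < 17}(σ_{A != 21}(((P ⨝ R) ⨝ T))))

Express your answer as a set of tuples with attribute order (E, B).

Joining P and R on E yields {(12, 16, 15, 9), (19, 23, 2, 6), (19, 23, 21, 32), (19, 23, 33, 7), (19, 35, 2, 6), (19, 35, 21, 32), (19, 35, 33, 7), (19, 36, 2, 6), (19, 36, 21, 32), (19, 36, 33, 7), (9, 10, 27, 7), (9, 10, 28, 3), (9, 10, 6, 21)}.
Joining (P ⨝ R) and T on D yields {(19, 35, 2, 6, 21, t), (19, 35, 21, 32, 21, t), (19, 35, 33, 7, 21, t), (9, 10, 27, 7, 14, s), (9, 10, 27, 7, 17, s), (9, 10, 27, 7, 39, y), (9, 10, 28, 3, 14, s), (9, 10, 28, 3, 17, s), (9, 10, 28, 3, 39, y), (9, 10, 6, 21, 14, s), (9, 10, 6, 21, 17, s), (9, 10, 6, 21, 39, y)}.
Selection A != 21: {(19, 35, 2, 6, 21, t), (19, 35, 33, 7, 21, t), (9, 10, 27, 7, 14, s), (9, 10, 27, 7, 17, s), (9, 10, 27, 7, 39, y), (9, 10, 28, 3, 14, s), (9, 10, 28, 3, 17, s), (9, 10, 28, 3, 39, y), (9, 10, 6, 21, 14, s), (9, 10, 6, 21, 17, s), (9, 10, 6, 21, 39, y)}
Selection E < 17: {(9, 10, 27, 7, 14, s), (9, 10, 27, 7, 17, s), (9, 10, 27, 7, 39, y), (9, 10, 28, 3, 14, s), (9, 10, 28, 3, 17, s), (9, 10, 28, 3, 39, y), (9, 10, 6, 21, 14, s), (9, 10, 6, 21, 17, s), (9, 10, 6, 21, 39, y)}
π[E, B]: project onto (E, B) (6 duplicate(s) eliminated) → {(9, 14), (9, 17), (9, 39)}

{(9, 14), (9, 17), (9, 39)}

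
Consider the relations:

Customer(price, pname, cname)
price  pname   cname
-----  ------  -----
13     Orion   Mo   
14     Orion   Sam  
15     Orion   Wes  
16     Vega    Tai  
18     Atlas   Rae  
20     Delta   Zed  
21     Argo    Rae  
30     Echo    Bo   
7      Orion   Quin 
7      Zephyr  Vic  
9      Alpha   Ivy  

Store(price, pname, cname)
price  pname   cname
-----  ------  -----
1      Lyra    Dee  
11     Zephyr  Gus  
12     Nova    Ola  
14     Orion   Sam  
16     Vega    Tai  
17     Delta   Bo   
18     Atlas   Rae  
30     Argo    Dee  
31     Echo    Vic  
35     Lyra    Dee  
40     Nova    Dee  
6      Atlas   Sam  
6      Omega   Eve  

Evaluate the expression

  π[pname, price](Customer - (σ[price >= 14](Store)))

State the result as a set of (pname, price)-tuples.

Filtering on price >= 14 leaves {(14, Orion, Sam), (16, Vega, Tai), (17, Delta, Bo), (18, Atlas, Rae), (30, Argo, Dee), (31, Echo, Vic), (35, Lyra, Dee), (40, Nova, Dee)}.
Taking the difference: {(13, Orion, Mo), (15, Orion, Wes), (20, Delta, Zed), (21, Argo, Rae), (30, Echo, Bo), (7, Orion, Quin), (7, Zephyr, Vic), (9, Alpha, Ivy)}
Projecting to pname, price: {(Alpha, 9), (Argo, 21), (Delta, 20), (Echo, 30), (Orion, 13), (Orion, 15), (Orion, 7), (Zephyr, 7)}

{(Alpha, 9), (Argo, 21), (Delta, 20), (Echo, 30), (Orion, 13), (Orion, 15), (Orion, 7), (Zephyr, 7)}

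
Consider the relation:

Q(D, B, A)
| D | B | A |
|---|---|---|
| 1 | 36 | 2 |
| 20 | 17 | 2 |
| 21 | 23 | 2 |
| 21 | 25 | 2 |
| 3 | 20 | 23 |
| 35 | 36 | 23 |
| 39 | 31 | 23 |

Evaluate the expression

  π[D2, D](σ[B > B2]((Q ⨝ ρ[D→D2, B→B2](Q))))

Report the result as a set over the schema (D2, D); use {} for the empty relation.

{(20, 1), (20, 21), (21, 1), (21, 21), (3, 35), (3, 39), (39, 35)}

ρ[D→D2, B→B2]: schema becomes (D2, B2, A); tuples unchanged.
Natural join on A: {(1, 36, 2, 1, 36), (1, 36, 2, 20, 17), (1, 36, 2, 21, 23), (1, 36, 2, 21, 25), (20, 17, 2, 1, 36), (20, 17, 2, 20, 17), (20, 17, 2, 21, 23), (20, 17, 2, 21, 25), (21, 23, 2, 1, 36), (21, 23, 2, 20, 17), (21, 23, 2, 21, 23), (21, 23, 2, 21, 25), (21, 25, 2, 1, 36), (21, 25, 2, 20, 17), (21, 25, 2, 21, 23), (21, 25, 2, 21, 25), (3, 20, 23, 3, 20), (3, 20, 23, 35, 36), (3, 20, 23, 39, 31), (35, 36, 23, 3, 20), (35, 36, 23, 35, 36), (35, 36, 23, 39, 31), (39, 31, 23, 3, 20), (39, 31, 23, 35, 36), (39, 31, 23, 39, 31)}
Apply σ_{B > B2}; surviving tuples: {(1, 36, 2, 20, 17), (1, 36, 2, 21, 23), (1, 36, 2, 21, 25), (21, 23, 2, 20, 17), (21, 25, 2, 20, 17), (21, 25, 2, 21, 23), (35, 36, 23, 3, 20), (35, 36, 23, 39, 31), (39, 31, 23, 3, 20)}
π[D2, D]: project onto (D2, D) (2 duplicate(s) eliminated) → {(20, 1), (20, 21), (21, 1), (21, 21), (3, 35), (3, 39), (39, 35)}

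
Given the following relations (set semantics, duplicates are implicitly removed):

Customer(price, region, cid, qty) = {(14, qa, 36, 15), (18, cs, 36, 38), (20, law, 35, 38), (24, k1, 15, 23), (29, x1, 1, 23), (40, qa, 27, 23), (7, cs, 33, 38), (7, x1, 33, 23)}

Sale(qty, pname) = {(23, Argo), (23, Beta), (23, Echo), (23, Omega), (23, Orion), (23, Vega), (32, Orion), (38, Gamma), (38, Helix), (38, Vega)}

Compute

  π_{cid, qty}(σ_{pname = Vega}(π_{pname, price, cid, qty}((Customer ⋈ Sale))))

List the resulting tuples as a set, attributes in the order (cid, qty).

Natural join on qty: {(18, cs, 36, 38, Gamma), (18, cs, 36, 38, Helix), (18, cs, 36, 38, Vega), (20, law, 35, 38, Gamma), (20, law, 35, 38, Helix), (20, law, 35, 38, Vega), (24, k1, 15, 23, Argo), (24, k1, 15, 23, Beta), (24, k1, 15, 23, Echo), (24, k1, 15, 23, Omega), (24, k1, 15, 23, Orion), (24, k1, 15, 23, Vega), (29, x1, 1, 23, Argo), (29, x1, 1, 23, Beta), (29, x1, 1, 23, Echo), (29, x1, 1, 23, Omega), (29, x1, 1, 23, Orion), (29, x1, 1, 23, Vega), (40, qa, 27, 23, Argo), (40, qa, 27, 23, Beta), (40, qa, 27, 23, Echo), (40, qa, 27, 23, Omega), (40, qa, 27, 23, Orion), (40, qa, 27, 23, Vega), (7, cs, 33, 38, Gamma), (7, cs, 33, 38, Helix), (7, cs, 33, 38, Vega), (7, x1, 33, 23, Argo), (7, x1, 33, 23, Beta), (7, x1, 33, 23, Echo), (7, x1, 33, 23, Omega), (7, x1, 33, 23, Orion), (7, x1, 33, 23, Vega)}
Keep only column(s) pname, price, cid, qty: {(Argo, 24, 15, 23), (Argo, 29, 1, 23), (Argo, 40, 27, 23), (Argo, 7, 33, 23), (Beta, 24, 15, 23), (Beta, 29, 1, 23), (Beta, 40, 27, 23), (Beta, 7, 33, 23), (Echo, 24, 15, 23), (Echo, 29, 1, 23), (Echo, 40, 27, 23), (Echo, 7, 33, 23), (Gamma, 18, 36, 38), (Gamma, 20, 35, 38), (Gamma, 7, 33, 38), (Helix, 18, 36, 38), (Helix, 20, 35, 38), (Helix, 7, 33, 38), (Omega, 24, 15, 23), (Omega, 29, 1, 23), (Omega, 40, 27, 23), (Omega, 7, 33, 23), (Orion, 24, 15, 23), (Orion, 29, 1, 23), (Orion, 40, 27, 23), (Orion, 7, 33, 23), (Vega, 18, 36, 38), (Vega, 20, 35, 38), (Vega, 24, 15, 23), (Vega, 29, 1, 23), (Vega, 40, 27, 23), (Vega, 7, 33, 23), (Vega, 7, 33, 38)}
Filtering on pname = Vega leaves {(Vega, 18, 36, 38), (Vega, 20, 35, 38), (Vega, 24, 15, 23), (Vega, 29, 1, 23), (Vega, 40, 27, 23), (Vega, 7, 33, 23), (Vega, 7, 33, 38)}.
Keep only column(s) cid, qty: {(1, 23), (15, 23), (27, 23), (33, 23), (33, 38), (35, 38), (36, 38)}

{(1, 23), (15, 23), (27, 23), (33, 23), (33, 38), (35, 38), (36, 38)}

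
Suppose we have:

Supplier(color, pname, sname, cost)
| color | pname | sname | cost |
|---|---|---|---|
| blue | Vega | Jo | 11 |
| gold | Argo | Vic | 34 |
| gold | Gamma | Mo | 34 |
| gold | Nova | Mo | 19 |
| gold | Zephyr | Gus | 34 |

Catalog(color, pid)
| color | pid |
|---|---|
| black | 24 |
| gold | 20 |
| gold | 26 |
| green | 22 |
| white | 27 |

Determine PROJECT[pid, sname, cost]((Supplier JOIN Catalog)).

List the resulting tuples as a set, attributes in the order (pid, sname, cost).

{(20, Gus, 34), (20, Mo, 19), (20, Mo, 34), (20, Vic, 34), (26, Gus, 34), (26, Mo, 19), (26, Mo, 34), (26, Vic, 34)}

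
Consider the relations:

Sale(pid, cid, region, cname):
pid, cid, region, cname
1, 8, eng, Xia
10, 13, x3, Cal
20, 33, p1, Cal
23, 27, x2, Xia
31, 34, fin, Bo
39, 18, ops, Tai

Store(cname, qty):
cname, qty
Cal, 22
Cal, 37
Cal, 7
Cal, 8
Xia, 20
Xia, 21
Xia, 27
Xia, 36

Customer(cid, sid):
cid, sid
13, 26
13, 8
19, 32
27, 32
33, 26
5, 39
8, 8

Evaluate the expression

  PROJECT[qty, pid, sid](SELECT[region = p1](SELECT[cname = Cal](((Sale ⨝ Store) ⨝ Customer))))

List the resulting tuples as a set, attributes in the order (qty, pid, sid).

Natural join on cname: {(1, 8, eng, Xia, 20), (1, 8, eng, Xia, 21), (1, 8, eng, Xia, 27), (1, 8, eng, Xia, 36), (10, 13, x3, Cal, 22), (10, 13, x3, Cal, 37), (10, 13, x3, Cal, 7), (10, 13, x3, Cal, 8), (20, 33, p1, Cal, 22), (20, 33, p1, Cal, 37), (20, 33, p1, Cal, 7), (20, 33, p1, Cal, 8), (23, 27, x2, Xia, 20), (23, 27, x2, Xia, 21), (23, 27, x2, Xia, 27), (23, 27, x2, Xia, 36)}
Natural join on cid: {(1, 8, eng, Xia, 20, 8), (1, 8, eng, Xia, 21, 8), (1, 8, eng, Xia, 27, 8), (1, 8, eng, Xia, 36, 8), (10, 13, x3, Cal, 22, 26), (10, 13, x3, Cal, 22, 8), (10, 13, x3, Cal, 37, 26), (10, 13, x3, Cal, 37, 8), (10, 13, x3, Cal, 7, 26), (10, 13, x3, Cal, 7, 8), (10, 13, x3, Cal, 8, 26), (10, 13, x3, Cal, 8, 8), (20, 33, p1, Cal, 22, 26), (20, 33, p1, Cal, 37, 26), (20, 33, p1, Cal, 7, 26), (20, 33, p1, Cal, 8, 26), (23, 27, x2, Xia, 20, 32), (23, 27, x2, Xia, 21, 32), (23, 27, x2, Xia, 27, 32), (23, 27, x2, Xia, 36, 32)}
Selection cname = Cal: {(10, 13, x3, Cal, 22, 26), (10, 13, x3, Cal, 22, 8), (10, 13, x3, Cal, 37, 26), (10, 13, x3, Cal, 37, 8), (10, 13, x3, Cal, 7, 26), (10, 13, x3, Cal, 7, 8), (10, 13, x3, Cal, 8, 26), (10, 13, x3, Cal, 8, 8), (20, 33, p1, Cal, 22, 26), (20, 33, p1, Cal, 37, 26), (20, 33, p1, Cal, 7, 26), (20, 33, p1, Cal, 8, 26)}
Selection region = p1: {(20, 33, p1, Cal, 22, 26), (20, 33, p1, Cal, 37, 26), (20, 33, p1, Cal, 7, 26), (20, 33, p1, Cal, 8, 26)}
Projecting to qty, pid, sid: {(22, 20, 26), (37, 20, 26), (7, 20, 26), (8, 20, 26)}

{(22, 20, 26), (37, 20, 26), (7, 20, 26), (8, 20, 26)}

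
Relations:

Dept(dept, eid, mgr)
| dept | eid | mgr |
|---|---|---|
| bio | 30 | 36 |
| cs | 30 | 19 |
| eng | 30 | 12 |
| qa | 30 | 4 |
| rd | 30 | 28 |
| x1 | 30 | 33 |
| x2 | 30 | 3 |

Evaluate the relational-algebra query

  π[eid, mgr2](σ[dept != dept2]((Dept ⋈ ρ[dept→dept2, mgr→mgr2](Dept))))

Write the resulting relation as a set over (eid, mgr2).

{(30, 12), (30, 19), (30, 28), (30, 3), (30, 33), (30, 36), (30, 4)}

ρ[dept→dept2, mgr→mgr2]: schema becomes (dept2, eid, mgr2); tuples unchanged.
Dept ⋈ ρ[dept→dept2, mgr→mgr2](Dept) (natural join on eid): {(bio, 30, 36, bio, 36), (bio, 30, 36, cs, 19), (bio, 30, 36, eng, 12), (bio, 30, 36, qa, 4), (bio, 30, 36, rd, 28), (bio, 30, 36, x1, 33), (bio, 30, 36, x2, 3), (cs, 30, 19, bio, 36), (cs, 30, 19, cs, 19), (cs, 30, 19, eng, 12), (cs, 30, 19, qa, 4), (cs, 30, 19, rd, 28), (cs, 30, 19, x1, 33), (cs, 30, 19, x2, 3), (eng, 30, 12, bio, 36), (eng, 30, 12, cs, 19), (eng, 30, 12, eng, 12), (eng, 30, 12, qa, 4), (eng, 30, 12, rd, 28), (eng, 30, 12, x1, 33), (eng, 30, 12, x2, 3), (qa, 30, 4, bio, 36), (qa, 30, 4, cs, 19), (qa, 30, 4, eng, 12), (qa, 30, 4, qa, 4), (qa, 30, 4, rd, 28), (qa, 30, 4, x1, 33), (qa, 30, 4, x2, 3), (rd, 30, 28, bio, 36), (rd, 30, 28, cs, 19), (rd, 30, 28, eng, 12), (rd, 30, 28, qa, 4), (rd, 30, 28, rd, 28), (rd, 30, 28, x1, 33), (rd, 30, 28, x2, 3), (x1, 30, 33, bio, 36), (x1, 30, 33, cs, 19), (x1, 30, 33, eng, 12), (x1, 30, 33, qa, 4), (x1, 30, 33, rd, 28), (x1, 30, 33, x1, 33), (x1, 30, 33, x2, 3), (x2, 30, 3, bio, 36), (x2, 30, 3, cs, 19), (x2, 30, 3, eng, 12), (x2, 30, 3, qa, 4), (x2, 30, 3, rd, 28), (x2, 30, 3, x1, 33), (x2, 30, 3, x2, 3)}
Filtering on dept != dept2 leaves {(bio, 30, 36, cs, 19), (bio, 30, 36, eng, 12), (bio, 30, 36, qa, 4), (bio, 30, 36, rd, 28), (bio, 30, 36, x1, 33), (bio, 30, 36, x2, 3), (cs, 30, 19, bio, 36), (cs, 30, 19, eng, 12), (cs, 30, 19, qa, 4), (cs, 30, 19, rd, 28), (cs, 30, 19, x1, 33), (cs, 30, 19, x2, 3), (eng, 30, 12, bio, 36), (eng, 30, 12, cs, 19), (eng, 30, 12, qa, 4), (eng, 30, 12, rd, 28), (eng, 30, 12, x1, 33), (eng, 30, 12, x2, 3), (qa, 30, 4, bio, 36), (qa, 30, 4, cs, 19), (qa, 30, 4, eng, 12), (qa, 30, 4, rd, 28), (qa, 30, 4, x1, 33), (qa, 30, 4, x2, 3), (rd, 30, 28, bio, 36), (rd, 30, 28, cs, 19), (rd, 30, 28, eng, 12), (rd, 30, 28, qa, 4), (rd, 30, 28, x1, 33), (rd, 30, 28, x2, 3), (x1, 30, 33, bio, 36), (x1, 30, 33, cs, 19), (x1, 30, 33, eng, 12), (x1, 30, 33, qa, 4), (x1, 30, 33, rd, 28), (x1, 30, 33, x2, 3), (x2, 30, 3, bio, 36), (x2, 30, 3, cs, 19), (x2, 30, 3, eng, 12), (x2, 30, 3, qa, 4), (x2, 30, 3, rd, 28), (x2, 30, 3, x1, 33)}.
Projecting to eid, mgr2 (35 duplicate(s) eliminated): {(30, 12), (30, 19), (30, 28), (30, 3), (30, 33), (30, 36), (30, 4)}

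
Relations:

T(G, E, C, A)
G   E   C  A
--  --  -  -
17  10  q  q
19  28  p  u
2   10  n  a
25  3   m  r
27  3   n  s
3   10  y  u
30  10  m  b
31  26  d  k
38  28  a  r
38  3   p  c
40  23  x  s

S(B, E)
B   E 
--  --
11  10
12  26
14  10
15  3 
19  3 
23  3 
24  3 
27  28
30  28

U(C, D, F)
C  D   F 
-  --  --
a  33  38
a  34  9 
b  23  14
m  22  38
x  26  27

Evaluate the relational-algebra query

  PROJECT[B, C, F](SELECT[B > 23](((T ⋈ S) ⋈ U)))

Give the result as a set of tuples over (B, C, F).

Joining T and S on E yields {(17, 10, q, q, 11), (17, 10, q, q, 14), (19, 28, p, u, 27), (19, 28, p, u, 30), (2, 10, n, a, 11), (2, 10, n, a, 14), (25, 3, m, r, 15), (25, 3, m, r, 19), (25, 3, m, r, 23), (25, 3, m, r, 24), (27, 3, n, s, 15), (27, 3, n, s, 19), (27, 3, n, s, 23), (27, 3, n, s, 24), (3, 10, y, u, 11), (3, 10, y, u, 14), (30, 10, m, b, 11), (30, 10, m, b, 14), (31, 26, d, k, 12), (38, 28, a, r, 27), (38, 28, a, r, 30), (38, 3, p, c, 15), (38, 3, p, c, 19), (38, 3, p, c, 23), (38, 3, p, c, 24)}.
Joining (T ⋈ S) and U on C yields {(25, 3, m, r, 15, 22, 38), (25, 3, m, r, 19, 22, 38), (25, 3, m, r, 23, 22, 38), (25, 3, m, r, 24, 22, 38), (30, 10, m, b, 11, 22, 38), (30, 10, m, b, 14, 22, 38), (38, 28, a, r, 27, 33, 38), (38, 28, a, r, 27, 34, 9), (38, 28, a, r, 30, 33, 38), (38, 28, a, r, 30, 34, 9)}.
σ[B > 23]: keep tuples satisfying B > 23 → {(25, 3, m, r, 24, 22, 38), (38, 28, a, r, 27, 33, 38), (38, 28, a, r, 27, 34, 9), (38, 28, a, r, 30, 33, 38), (38, 28, a, r, 30, 34, 9)}
Keep only column(s) B, C, F: {(24, m, 38), (27, a, 38), (27, a, 9), (30, a, 38), (30, a, 9)}

{(24, m, 38), (27, a, 38), (27, a, 9), (30, a, 38), (30, a, 9)}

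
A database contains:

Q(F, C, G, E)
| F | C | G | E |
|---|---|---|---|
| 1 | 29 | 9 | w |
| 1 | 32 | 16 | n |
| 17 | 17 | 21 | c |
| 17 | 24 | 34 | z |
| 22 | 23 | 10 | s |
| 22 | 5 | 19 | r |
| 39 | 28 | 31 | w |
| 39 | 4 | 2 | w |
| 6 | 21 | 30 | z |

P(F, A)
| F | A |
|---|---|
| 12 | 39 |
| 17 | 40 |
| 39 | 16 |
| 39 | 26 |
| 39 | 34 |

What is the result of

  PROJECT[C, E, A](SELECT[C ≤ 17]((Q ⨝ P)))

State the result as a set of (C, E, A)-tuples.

{(17, c, 40), (4, w, 16), (4, w, 26), (4, w, 34)}

Joining Q and P on F yields {(17, 17, 21, c, 40), (17, 24, 34, z, 40), (39, 28, 31, w, 16), (39, 28, 31, w, 26), (39, 28, 31, w, 34), (39, 4, 2, w, 16), (39, 4, 2, w, 26), (39, 4, 2, w, 34)}.
Filtering on C ≤ 17 leaves {(17, 17, 21, c, 40), (39, 4, 2, w, 16), (39, 4, 2, w, 26), (39, 4, 2, w, 34)}.
Keep only column(s) C, E, A: {(17, c, 40), (4, w, 16), (4, w, 26), (4, w, 34)}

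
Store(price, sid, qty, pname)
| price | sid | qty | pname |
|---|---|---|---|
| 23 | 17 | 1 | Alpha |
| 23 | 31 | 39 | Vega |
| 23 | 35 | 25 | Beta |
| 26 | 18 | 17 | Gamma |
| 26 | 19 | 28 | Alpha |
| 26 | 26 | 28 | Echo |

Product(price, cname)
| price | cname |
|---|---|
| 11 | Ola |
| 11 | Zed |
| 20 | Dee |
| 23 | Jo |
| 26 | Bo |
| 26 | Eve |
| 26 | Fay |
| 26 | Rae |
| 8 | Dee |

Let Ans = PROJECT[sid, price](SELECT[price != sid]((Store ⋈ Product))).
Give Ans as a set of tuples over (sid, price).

{(17, 23), (18, 26), (19, 26), (31, 23), (35, 23)}

Natural join on price: {(23, 17, 1, Alpha, Jo), (23, 31, 39, Vega, Jo), (23, 35, 25, Beta, Jo), (26, 18, 17, Gamma, Bo), (26, 18, 17, Gamma, Eve), (26, 18, 17, Gamma, Fay), (26, 18, 17, Gamma, Rae), (26, 19, 28, Alpha, Bo), (26, 19, 28, Alpha, Eve), (26, 19, 28, Alpha, Fay), (26, 19, 28, Alpha, Rae), (26, 26, 28, Echo, Bo), (26, 26, 28, Echo, Eve), (26, 26, 28, Echo, Fay), (26, 26, 28, Echo, Rae)}
σ[price != sid]: keep tuples satisfying price != sid → {(23, 17, 1, Alpha, Jo), (23, 31, 39, Vega, Jo), (23, 35, 25, Beta, Jo), (26, 18, 17, Gamma, Bo), (26, 18, 17, Gamma, Eve), (26, 18, 17, Gamma, Fay), (26, 18, 17, Gamma, Rae), (26, 19, 28, Alpha, Bo), (26, 19, 28, Alpha, Eve), (26, 19, 28, Alpha, Fay), (26, 19, 28, Alpha, Rae)}
Keep only column(s) sid, price (6 duplicate(s) eliminated): {(17, 23), (18, 26), (19, 26), (31, 23), (35, 23)}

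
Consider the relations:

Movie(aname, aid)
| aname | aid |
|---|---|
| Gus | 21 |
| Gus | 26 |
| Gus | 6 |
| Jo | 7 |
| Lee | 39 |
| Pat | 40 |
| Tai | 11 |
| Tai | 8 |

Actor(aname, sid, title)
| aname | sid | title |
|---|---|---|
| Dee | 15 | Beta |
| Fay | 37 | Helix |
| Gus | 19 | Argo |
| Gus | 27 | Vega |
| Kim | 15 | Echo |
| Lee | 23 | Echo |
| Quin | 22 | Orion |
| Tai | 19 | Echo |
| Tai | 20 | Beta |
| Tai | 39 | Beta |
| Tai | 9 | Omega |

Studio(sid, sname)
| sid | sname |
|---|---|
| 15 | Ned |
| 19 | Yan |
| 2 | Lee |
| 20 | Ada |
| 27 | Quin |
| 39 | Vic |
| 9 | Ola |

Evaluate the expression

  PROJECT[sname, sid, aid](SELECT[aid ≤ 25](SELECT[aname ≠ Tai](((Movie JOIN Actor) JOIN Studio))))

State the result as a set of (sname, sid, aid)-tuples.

Natural join on aname: {(Gus, 21, 19, Argo), (Gus, 21, 27, Vega), (Gus, 26, 19, Argo), (Gus, 26, 27, Vega), (Gus, 6, 19, Argo), (Gus, 6, 27, Vega), (Lee, 39, 23, Echo), (Tai, 11, 19, Echo), (Tai, 11, 20, Beta), (Tai, 11, 39, Beta), (Tai, 11, 9, Omega), (Tai, 8, 19, Echo), (Tai, 8, 20, Beta), (Tai, 8, 39, Beta), (Tai, 8, 9, Omega)}
Natural join on sid: {(Gus, 21, 19, Argo, Yan), (Gus, 21, 27, Vega, Quin), (Gus, 26, 19, Argo, Yan), (Gus, 26, 27, Vega, Quin), (Gus, 6, 19, Argo, Yan), (Gus, 6, 27, Vega, Quin), (Tai, 11, 19, Echo, Yan), (Tai, 11, 20, Beta, Ada), (Tai, 11, 39, Beta, Vic), (Tai, 11, 9, Omega, Ola), (Tai, 8, 19, Echo, Yan), (Tai, 8, 20, Beta, Ada), (Tai, 8, 39, Beta, Vic), (Tai, 8, 9, Omega, Ola)}
Apply σ_{aname ≠ Tai}; surviving tuples: {(Gus, 21, 19, Argo, Yan), (Gus, 21, 27, Vega, Quin), (Gus, 26, 19, Argo, Yan), (Gus, 26, 27, Vega, Quin), (Gus, 6, 19, Argo, Yan), (Gus, 6, 27, Vega, Quin)}
Apply σ_{aid ≤ 25}; surviving tuples: {(Gus, 21, 19, Argo, Yan), (Gus, 21, 27, Vega, Quin), (Gus, 6, 19, Argo, Yan), (Gus, 6, 27, Vega, Quin)}
π[sname, sid, aid]: project onto (sname, sid, aid) → {(Quin, 27, 21), (Quin, 27, 6), (Yan, 19, 21), (Yan, 19, 6)}

{(Quin, 27, 21), (Quin, 27, 6), (Yan, 19, 21), (Yan, 19, 6)}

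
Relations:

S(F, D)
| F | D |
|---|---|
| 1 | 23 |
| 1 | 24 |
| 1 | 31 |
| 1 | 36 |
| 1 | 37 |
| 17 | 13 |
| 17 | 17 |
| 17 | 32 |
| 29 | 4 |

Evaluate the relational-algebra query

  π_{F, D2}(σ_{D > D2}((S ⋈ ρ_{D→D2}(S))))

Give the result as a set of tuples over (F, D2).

{(1, 23), (1, 24), (1, 31), (1, 36), (17, 13), (17, 17)}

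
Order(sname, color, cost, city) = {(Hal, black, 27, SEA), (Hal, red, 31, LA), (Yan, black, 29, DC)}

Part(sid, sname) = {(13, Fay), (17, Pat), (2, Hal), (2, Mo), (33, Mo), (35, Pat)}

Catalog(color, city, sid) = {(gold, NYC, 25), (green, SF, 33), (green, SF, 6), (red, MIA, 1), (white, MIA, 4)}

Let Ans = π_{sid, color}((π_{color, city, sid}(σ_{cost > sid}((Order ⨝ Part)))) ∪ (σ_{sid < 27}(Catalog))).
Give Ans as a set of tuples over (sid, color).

{(1, red), (2, black), (2, red), (25, gold), (4, white), (6, green)}

Order ⋈ Part (natural join on sname): {(Hal, black, 27, SEA, 2), (Hal, red, 31, LA, 2)}
Selection cost > sid: {(Hal, black, 27, SEA, 2), (Hal, red, 31, LA, 2)}
Projecting to color, city, sid: {(black, SEA, 2), (red, LA, 2)}
Selection sid < 27: {(gold, NYC, 25), (green, SF, 6), (red, MIA, 1), (white, MIA, 4)}
Union: {(black, SEA, 2), (red, LA, 2)} with {(gold, NYC, 25), (green, SF, 6), (red, MIA, 1), (white, MIA, 4)} → {(black, SEA, 2), (gold, NYC, 25), (green, SF, 6), (red, LA, 2), (red, MIA, 1), (white, MIA, 4)}
Projecting to sid, color: {(1, red), (2, black), (2, red), (25, gold), (4, white), (6, green)}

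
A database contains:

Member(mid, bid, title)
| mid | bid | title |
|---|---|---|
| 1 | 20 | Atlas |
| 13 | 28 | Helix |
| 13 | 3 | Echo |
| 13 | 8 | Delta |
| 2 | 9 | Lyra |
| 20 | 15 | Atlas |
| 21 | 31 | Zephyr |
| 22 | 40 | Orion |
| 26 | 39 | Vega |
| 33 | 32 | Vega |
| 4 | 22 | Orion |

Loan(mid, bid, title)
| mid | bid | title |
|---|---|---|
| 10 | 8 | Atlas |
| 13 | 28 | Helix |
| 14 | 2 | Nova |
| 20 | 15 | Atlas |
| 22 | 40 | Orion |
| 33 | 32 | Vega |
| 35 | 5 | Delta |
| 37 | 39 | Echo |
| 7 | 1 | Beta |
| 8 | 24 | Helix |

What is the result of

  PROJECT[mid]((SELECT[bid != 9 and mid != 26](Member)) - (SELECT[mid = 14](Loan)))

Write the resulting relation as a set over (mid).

σ[bid != 9 and mid != 26]: keep tuples satisfying bid != 9 and mid != 26 → {(1, 20, Atlas), (13, 28, Helix), (13, 3, Echo), (13, 8, Delta), (20, 15, Atlas), (21, 31, Zephyr), (22, 40, Orion), (33, 32, Vega), (4, 22, Orion)}
σ[mid = 14]: keep tuples satisfying mid = 14 → {(14, 2, Nova)}
Difference: {(1, 20, Atlas), (13, 28, Helix), (13, 3, Echo), (13, 8, Delta), (20, 15, Atlas), (21, 31, Zephyr), (22, 40, Orion), (33, 32, Vega), (4, 22, Orion)} with {(14, 2, Nova)} → {(1, 20, Atlas), (13, 28, Helix), (13, 3, Echo), (13, 8, Delta), (20, 15, Atlas), (21, 31, Zephyr), (22, 40, Orion), (33, 32, Vega), (4, 22, Orion)}
π_{mid} gives {1, 13, 20, 21, 22, 33, 4} (2 duplicate(s) eliminated).

{1, 13, 20, 21, 22, 33, 4}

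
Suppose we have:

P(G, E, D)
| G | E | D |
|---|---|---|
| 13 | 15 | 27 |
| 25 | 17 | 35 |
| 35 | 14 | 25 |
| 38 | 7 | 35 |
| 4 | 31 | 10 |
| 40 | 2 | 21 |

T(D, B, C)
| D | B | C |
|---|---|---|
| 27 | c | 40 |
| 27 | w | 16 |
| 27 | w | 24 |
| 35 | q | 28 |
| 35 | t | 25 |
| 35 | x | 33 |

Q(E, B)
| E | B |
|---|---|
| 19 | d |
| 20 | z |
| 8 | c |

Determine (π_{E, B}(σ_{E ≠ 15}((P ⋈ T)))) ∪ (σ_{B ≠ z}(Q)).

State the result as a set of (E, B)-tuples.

{(17, q), (17, t), (17, x), (19, d), (7, q), (7, t), (7, x), (8, c)}

Natural join on D: {(13, 15, 27, c, 40), (13, 15, 27, w, 16), (13, 15, 27, w, 24), (25, 17, 35, q, 28), (25, 17, 35, t, 25), (25, 17, 35, x, 33), (38, 7, 35, q, 28), (38, 7, 35, t, 25), (38, 7, 35, x, 33)}
Apply σ_{E ≠ 15}; surviving tuples: {(25, 17, 35, q, 28), (25, 17, 35, t, 25), (25, 17, 35, x, 33), (38, 7, 35, q, 28), (38, 7, 35, t, 25), (38, 7, 35, x, 33)}
Projecting to E, B: {(17, q), (17, t), (17, x), (7, q), (7, t), (7, x)}
Apply σ_{B ≠ z}; surviving tuples: {(19, d), (8, c)}
Taking the union: {(17, q), (17, t), (17, x), (19, d), (7, q), (7, t), (7, x), (8, c)}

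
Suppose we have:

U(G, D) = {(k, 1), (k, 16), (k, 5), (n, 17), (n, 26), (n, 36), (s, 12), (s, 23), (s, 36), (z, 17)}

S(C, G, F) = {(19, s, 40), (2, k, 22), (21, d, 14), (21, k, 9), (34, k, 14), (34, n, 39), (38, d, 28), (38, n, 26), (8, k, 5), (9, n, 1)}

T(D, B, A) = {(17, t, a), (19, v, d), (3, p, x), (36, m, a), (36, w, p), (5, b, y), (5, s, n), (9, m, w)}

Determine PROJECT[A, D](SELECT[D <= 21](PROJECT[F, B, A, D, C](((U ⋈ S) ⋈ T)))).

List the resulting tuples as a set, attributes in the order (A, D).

Joining U and S on G yields {(k, 1, 2, 22), (k, 1, 21, 9), (k, 1, 34, 14), (k, 1, 8, 5), (k, 16, 2, 22), (k, 16, 21, 9), (k, 16, 34, 14), (k, 16, 8, 5), (k, 5, 2, 22), (k, 5, 21, 9), (k, 5, 34, 14), (k, 5, 8, 5), (n, 17, 34, 39), (n, 17, 38, 26), (n, 17, 9, 1), (n, 26, 34, 39), (n, 26, 38, 26), (n, 26, 9, 1), (n, 36, 34, 39), (n, 36, 38, 26), (n, 36, 9, 1), (s, 12, 19, 40), (s, 23, 19, 40), (s, 36, 19, 40)}.
Joining (U ⋈ S) and T on D yields {(k, 5, 2, 22, b, y), (k, 5, 2, 22, s, n), (k, 5, 21, 9, b, y), (k, 5, 21, 9, s, n), (k, 5, 34, 14, b, y), (k, 5, 34, 14, s, n), (k, 5, 8, 5, b, y), (k, 5, 8, 5, s, n), (n, 17, 34, 39, t, a), (n, 17, 38, 26, t, a), (n, 17, 9, 1, t, a), (n, 36, 34, 39, m, a), (n, 36, 34, 39, w, p), (n, 36, 38, 26, m, a), (n, 36, 38, 26, w, p), (n, 36, 9, 1, m, a), (n, 36, 9, 1, w, p), (s, 36, 19, 40, m, a), (s, 36, 19, 40, w, p)}.
π_{F, B, A, D, C} gives {(1, m, a, 36, 9), (1, t, a, 17, 9), (1, w, p, 36, 9), (14, b, y, 5, 34), (14, s, n, 5, 34), (22, b, y, 5, 2), (22, s, n, 5, 2), (26, m, a, 36, 38), (26, t, a, 17, 38), (26, w, p, 36, 38), (39, m, a, 36, 34), (39, t, a, 17, 34), (39, w, p, 36, 34), (40, m, a, 36, 19), (40, w, p, 36, 19), (5, b, y, 5, 8), (5, s, n, 5, 8), (9, b, y, 5, 21), (9, s, n, 5, 21)}.
Apply σ_{D <= 21}; surviving tuples: {(1, t, a, 17, 9), (14, b, y, 5, 34), (14, s, n, 5, 34), (22, b, y, 5, 2), (22, s, n, 5, 2), (26, t, a, 17, 38), (39, t, a, 17, 34), (5, b, y, 5, 8), (5, s, n, 5, 8), (9, b, y, 5, 21), (9, s, n, 5, 21)}
π_{A, D} gives {(a, 17), (n, 5), (y, 5)} (8 duplicate(s) eliminated).

{(a, 17), (n, 5), (y, 5)}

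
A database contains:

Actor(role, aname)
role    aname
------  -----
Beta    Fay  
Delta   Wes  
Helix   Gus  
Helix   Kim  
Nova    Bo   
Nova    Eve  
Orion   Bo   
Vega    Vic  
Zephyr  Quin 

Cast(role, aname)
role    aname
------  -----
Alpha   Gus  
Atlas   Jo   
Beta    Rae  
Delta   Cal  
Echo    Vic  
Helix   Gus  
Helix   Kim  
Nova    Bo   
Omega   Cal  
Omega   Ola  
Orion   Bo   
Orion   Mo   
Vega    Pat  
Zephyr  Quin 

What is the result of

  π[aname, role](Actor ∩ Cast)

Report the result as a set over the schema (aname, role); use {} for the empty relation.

{(Bo, Nova), (Bo, Orion), (Gus, Helix), (Kim, Helix), (Quin, Zephyr)}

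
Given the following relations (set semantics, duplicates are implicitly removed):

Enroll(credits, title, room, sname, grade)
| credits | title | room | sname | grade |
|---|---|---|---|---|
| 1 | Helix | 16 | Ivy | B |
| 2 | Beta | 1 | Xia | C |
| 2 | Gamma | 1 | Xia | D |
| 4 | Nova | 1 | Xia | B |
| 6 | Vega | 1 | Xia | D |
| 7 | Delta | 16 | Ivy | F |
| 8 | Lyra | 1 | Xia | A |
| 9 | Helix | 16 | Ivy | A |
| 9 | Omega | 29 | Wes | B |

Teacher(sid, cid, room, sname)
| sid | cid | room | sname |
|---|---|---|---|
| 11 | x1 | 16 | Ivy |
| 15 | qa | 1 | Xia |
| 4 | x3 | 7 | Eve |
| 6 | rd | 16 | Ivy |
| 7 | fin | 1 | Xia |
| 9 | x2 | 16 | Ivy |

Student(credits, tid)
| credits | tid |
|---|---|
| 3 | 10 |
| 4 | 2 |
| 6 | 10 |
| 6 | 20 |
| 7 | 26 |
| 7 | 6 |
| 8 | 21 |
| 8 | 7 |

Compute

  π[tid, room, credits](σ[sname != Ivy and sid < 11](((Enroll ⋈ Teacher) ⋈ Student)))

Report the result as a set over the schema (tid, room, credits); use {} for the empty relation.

{(10, 1, 6), (2, 1, 4), (20, 1, 6), (21, 1, 8), (7, 1, 8)}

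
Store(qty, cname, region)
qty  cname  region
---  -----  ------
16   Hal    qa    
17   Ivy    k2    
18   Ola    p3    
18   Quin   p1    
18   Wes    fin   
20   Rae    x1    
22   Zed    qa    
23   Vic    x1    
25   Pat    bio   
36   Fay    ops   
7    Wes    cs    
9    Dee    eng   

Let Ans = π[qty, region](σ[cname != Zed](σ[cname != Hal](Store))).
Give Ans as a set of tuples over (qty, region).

Selection cname != Hal: {(17, Ivy, k2), (18, Ola, p3), (18, Quin, p1), (18, Wes, fin), (20, Rae, x1), (22, Zed, qa), (23, Vic, x1), (25, Pat, bio), (36, Fay, ops), (7, Wes, cs), (9, Dee, eng)}
Selection cname != Zed: {(17, Ivy, k2), (18, Ola, p3), (18, Quin, p1), (18, Wes, fin), (20, Rae, x1), (23, Vic, x1), (25, Pat, bio), (36, Fay, ops), (7, Wes, cs), (9, Dee, eng)}
π[qty, region]: project onto (qty, region) → {(17, k2), (18, fin), (18, p1), (18, p3), (20, x1), (23, x1), (25, bio), (36, ops), (7, cs), (9, eng)}

{(17, k2), (18, fin), (18, p1), (18, p3), (20, x1), (23, x1), (25, bio), (36, ops), (7, cs), (9, eng)}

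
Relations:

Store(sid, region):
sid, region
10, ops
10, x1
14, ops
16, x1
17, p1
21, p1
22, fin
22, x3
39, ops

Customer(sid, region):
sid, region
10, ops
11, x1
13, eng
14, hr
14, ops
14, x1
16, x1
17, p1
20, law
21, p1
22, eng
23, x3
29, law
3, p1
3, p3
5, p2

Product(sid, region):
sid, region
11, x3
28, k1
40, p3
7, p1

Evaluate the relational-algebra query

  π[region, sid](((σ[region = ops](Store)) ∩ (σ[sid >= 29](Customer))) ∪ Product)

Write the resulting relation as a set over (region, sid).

Filtering on region = ops leaves {(10, ops), (14, ops), (39, ops)}.
Filtering on sid >= 29 leaves {(29, law)}.
Set intersection of the two operands is {}.
Set union of the two operands is {(11, x3), (28, k1), (40, p3), (7, p1)}.
π_{region, sid} gives {(k1, 28), (p1, 7), (p3, 40), (x3, 11)}.

{(k1, 28), (p1, 7), (p3, 40), (x3, 11)}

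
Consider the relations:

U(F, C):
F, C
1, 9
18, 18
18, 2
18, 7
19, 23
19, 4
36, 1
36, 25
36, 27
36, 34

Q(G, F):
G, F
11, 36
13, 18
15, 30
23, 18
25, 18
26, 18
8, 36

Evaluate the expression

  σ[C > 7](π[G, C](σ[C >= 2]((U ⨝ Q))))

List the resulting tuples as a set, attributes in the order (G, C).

Joining U and Q on F yields {(18, 18, 13), (18, 18, 23), (18, 18, 25), (18, 18, 26), (18, 2, 13), (18, 2, 23), (18, 2, 25), (18, 2, 26), (18, 7, 13), (18, 7, 23), (18, 7, 25), (18, 7, 26), (36, 1, 11), (36, 1, 8), (36, 25, 11), (36, 25, 8), (36, 27, 11), (36, 27, 8), (36, 34, 11), (36, 34, 8)}.
Apply σ_{C >= 2}; surviving tuples: {(18, 18, 13), (18, 18, 23), (18, 18, 25), (18, 18, 26), (18, 2, 13), (18, 2, 23), (18, 2, 25), (18, 2, 26), (18, 7, 13), (18, 7, 23), (18, 7, 25), (18, 7, 26), (36, 25, 11), (36, 25, 8), (36, 27, 11), (36, 27, 8), (36, 34, 11), (36, 34, 8)}
π_{G, C} gives {(11, 25), (11, 27), (11, 34), (13, 18), (13, 2), (13, 7), (23, 18), (23, 2), (23, 7), (25, 18), (25, 2), (25, 7), (26, 18), (26, 2), (26, 7), (8, 25), (8, 27), (8, 34)}.
Apply σ_{C > 7}; surviving tuples: {(11, 25), (11, 27), (11, 34), (13, 18), (23, 18), (25, 18), (26, 18), (8, 25), (8, 27), (8, 34)}

{(11, 25), (11, 27), (11, 34), (13, 18), (23, 18), (25, 18), (26, 18), (8, 25), (8, 27), (8, 34)}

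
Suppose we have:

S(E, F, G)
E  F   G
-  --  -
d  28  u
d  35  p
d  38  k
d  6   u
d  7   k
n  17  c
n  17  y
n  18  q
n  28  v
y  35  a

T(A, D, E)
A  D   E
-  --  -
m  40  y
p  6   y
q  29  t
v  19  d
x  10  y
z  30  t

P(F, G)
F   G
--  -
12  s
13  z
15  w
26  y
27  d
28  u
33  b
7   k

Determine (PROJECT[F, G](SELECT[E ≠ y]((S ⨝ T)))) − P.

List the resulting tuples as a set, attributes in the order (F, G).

Joining S and T on E yields {(d, 28, u, v, 19), (d, 35, p, v, 19), (d, 38, k, v, 19), (d, 6, u, v, 19), (d, 7, k, v, 19), (y, 35, a, m, 40), (y, 35, a, p, 6), (y, 35, a, x, 10)}.
Filtering on E ≠ y leaves {(d, 28, u, v, 19), (d, 35, p, v, 19), (d, 38, k, v, 19), (d, 6, u, v, 19), (d, 7, k, v, 19)}.
Keep only column(s) F, G: {(28, u), (35, p), (38, k), (6, u), (7, k)}
Difference: {(28, u), (35, p), (38, k), (6, u), (7, k)} with {(12, s), (13, z), (15, w), (26, y), (27, d), (28, u), (33, b), (7, k)} → {(35, p), (38, k), (6, u)}

{(35, p), (38, k), (6, u)}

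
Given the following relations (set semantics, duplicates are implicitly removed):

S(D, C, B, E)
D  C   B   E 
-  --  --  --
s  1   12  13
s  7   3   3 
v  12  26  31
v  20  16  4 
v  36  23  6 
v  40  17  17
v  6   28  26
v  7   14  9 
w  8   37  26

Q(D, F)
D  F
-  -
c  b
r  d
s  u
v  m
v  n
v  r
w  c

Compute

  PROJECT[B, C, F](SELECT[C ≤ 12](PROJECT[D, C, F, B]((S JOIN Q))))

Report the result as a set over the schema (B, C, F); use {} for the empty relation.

{(12, 1, u), (14, 7, m), (14, 7, n), (14, 7, r), (26, 12, m), (26, 12, n), (26, 12, r), (28, 6, m), (28, 6, n), (28, 6, r), (3, 7, u), (37, 8, c)}

S ⋈ Q (natural join on D): {(s, 1, 12, 13, u), (s, 7, 3, 3, u), (v, 12, 26, 31, m), (v, 12, 26, 31, n), (v, 12, 26, 31, r), (v, 20, 16, 4, m), (v, 20, 16, 4, n), (v, 20, 16, 4, r), (v, 36, 23, 6, m), (v, 36, 23, 6, n), (v, 36, 23, 6, r), (v, 40, 17, 17, m), (v, 40, 17, 17, n), (v, 40, 17, 17, r), (v, 6, 28, 26, m), (v, 6, 28, 26, n), (v, 6, 28, 26, r), (v, 7, 14, 9, m), (v, 7, 14, 9, n), (v, 7, 14, 9, r), (w, 8, 37, 26, c)}
π[D, C, F, B]: project onto (D, C, F, B) → {(s, 1, u, 12), (s, 7, u, 3), (v, 12, m, 26), (v, 12, n, 26), (v, 12, r, 26), (v, 20, m, 16), (v, 20, n, 16), (v, 20, r, 16), (v, 36, m, 23), (v, 36, n, 23), (v, 36, r, 23), (v, 40, m, 17), (v, 40, n, 17), (v, 40, r, 17), (v, 6, m, 28), (v, 6, n, 28), (v, 6, r, 28), (v, 7, m, 14), (v, 7, n, 14), (v, 7, r, 14), (w, 8, c, 37)}
Filtering on C ≤ 12 leaves {(s, 1, u, 12), (s, 7, u, 3), (v, 12, m, 26), (v, 12, n, 26), (v, 12, r, 26), (v, 6, m, 28), (v, 6, n, 28), (v, 6, r, 28), (v, 7, m, 14), (v, 7, n, 14), (v, 7, r, 14), (w, 8, c, 37)}.
π[B, C, F]: project onto (B, C, F) → {(12, 1, u), (14, 7, m), (14, 7, n), (14, 7, r), (26, 12, m), (26, 12, n), (26, 12, r), (28, 6, m), (28, 6, n), (28, 6, r), (3, 7, u), (37, 8, c)}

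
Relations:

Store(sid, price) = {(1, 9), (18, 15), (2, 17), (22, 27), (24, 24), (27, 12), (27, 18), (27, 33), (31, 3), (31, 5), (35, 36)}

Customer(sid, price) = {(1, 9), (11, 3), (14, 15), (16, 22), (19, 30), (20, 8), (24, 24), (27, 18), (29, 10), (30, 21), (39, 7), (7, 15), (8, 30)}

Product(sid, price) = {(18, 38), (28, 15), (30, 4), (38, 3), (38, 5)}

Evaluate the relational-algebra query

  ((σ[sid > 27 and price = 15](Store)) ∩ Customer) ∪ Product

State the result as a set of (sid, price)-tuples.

Filtering on sid > 27 and price = 15 leaves {}.
Intersection: {} with {(1, 9), (11, 3), (14, 15), (16, 22), (19, 30), (20, 8), (24, 24), (27, 18), (29, 10), (30, 21), (39, 7), (7, 15), (8, 30)} → {}
Union: {} with {(18, 38), (28, 15), (30, 4), (38, 3), (38, 5)} → {(18, 38), (28, 15), (30, 4), (38, 3), (38, 5)}

{(18, 38), (28, 15), (30, 4), (38, 3), (38, 5)}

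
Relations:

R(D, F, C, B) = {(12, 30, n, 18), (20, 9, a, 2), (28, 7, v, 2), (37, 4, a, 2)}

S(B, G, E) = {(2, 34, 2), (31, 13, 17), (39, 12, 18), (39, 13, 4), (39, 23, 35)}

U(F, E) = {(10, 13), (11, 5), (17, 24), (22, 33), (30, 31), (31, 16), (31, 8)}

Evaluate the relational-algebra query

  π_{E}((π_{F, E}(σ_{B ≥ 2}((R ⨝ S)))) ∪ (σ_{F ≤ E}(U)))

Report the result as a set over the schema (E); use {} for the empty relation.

Joining R and S on B yields {(20, 9, a, 2, 34, 2), (28, 7, v, 2, 34, 2), (37, 4, a, 2, 34, 2)}.
Selection B ≥ 2: {(20, 9, a, 2, 34, 2), (28, 7, v, 2, 34, 2), (37, 4, a, 2, 34, 2)}
Projecting to F, E: {(4, 2), (7, 2), (9, 2)}
Selection F ≤ E: {(10, 13), (17, 24), (22, 33), (30, 31)}
Taking the union: {(10, 13), (17, 24), (22, 33), (30, 31), (4, 2), (7, 2), (9, 2)}
Projecting to E (2 duplicate(s) eliminated): {13, 2, 24, 31, 33}

{13, 2, 24, 31, 33}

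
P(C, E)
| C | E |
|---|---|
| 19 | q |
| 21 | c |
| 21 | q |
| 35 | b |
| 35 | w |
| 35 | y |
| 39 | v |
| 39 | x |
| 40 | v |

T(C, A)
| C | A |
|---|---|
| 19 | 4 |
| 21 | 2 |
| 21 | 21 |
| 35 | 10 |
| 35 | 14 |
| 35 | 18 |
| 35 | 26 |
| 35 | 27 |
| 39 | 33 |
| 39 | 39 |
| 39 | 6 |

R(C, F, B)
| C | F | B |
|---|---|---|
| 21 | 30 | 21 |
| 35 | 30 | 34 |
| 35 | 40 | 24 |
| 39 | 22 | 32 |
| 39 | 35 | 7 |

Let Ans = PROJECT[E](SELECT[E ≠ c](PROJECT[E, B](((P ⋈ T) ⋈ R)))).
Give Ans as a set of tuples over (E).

{b, q, v, w, x, y}

P ⋈ T (natural join on C): {(19, q, 4), (21, c, 2), (21, c, 21), (21, q, 2), (21, q, 21), (35, b, 10), (35, b, 14), (35, b, 18), (35, b, 26), (35, b, 27), (35, w, 10), (35, w, 14), (35, w, 18), (35, w, 26), (35, w, 27), (35, y, 10), (35, y, 14), (35, y, 18), (35, y, 26), (35, y, 27), (39, v, 33), (39, v, 39), (39, v, 6), (39, x, 33), (39, x, 39), (39, x, 6)}
(P ⋈ T) ⋈ R (natural join on C): {(21, c, 2, 30, 21), (21, c, 21, 30, 21), (21, q, 2, 30, 21), (21, q, 21, 30, 21), (35, b, 10, 30, 34), (35, b, 10, 40, 24), (35, b, 14, 30, 34), (35, b, 14, 40, 24), (35, b, 18, 30, 34), (35, b, 18, 40, 24), (35, b, 26, 30, 34), (35, b, 26, 40, 24), (35, b, 27, 30, 34), (35, b, 27, 40, 24), (35, w, 10, 30, 34), (35, w, 10, 40, 24), (35, w, 14, 30, 34), (35, w, 14, 40, 24), (35, w, 18, 30, 34), (35, w, 18, 40, 24), (35, w, 26, 30, 34), (35, w, 26, 40, 24), (35, w, 27, 30, 34), (35, w, 27, 40, 24), (35, y, 10, 30, 34), (35, y, 10, 40, 24), (35, y, 14, 30, 34), (35, y, 14, 40, 24), (35, y, 18, 30, 34), (35, y, 18, 40, 24), (35, y, 26, 30, 34), (35, y, 26, 40, 24), (35, y, 27, 30, 34), (35, y, 27, 40, 24), (39, v, 33, 22, 32), (39, v, 33, 35, 7), (39, v, 39, 22, 32), (39, v, 39, 35, 7), (39, v, 6, 22, 32), (39, v, 6, 35, 7), (39, x, 33, 22, 32), (39, x, 33, 35, 7), (39, x, 39, 22, 32), (39, x, 39, 35, 7), (39, x, 6, 22, 32), (39, x, 6, 35, 7)}
π_{E, B} gives {(b, 24), (b, 34), (c, 21), (q, 21), (v, 32), (v, 7), (w, 24), (w, 34), (x, 32), (x, 7), (y, 24), (y, 34)} (34 duplicate(s) eliminated).
Selection E ≠ c: {(b, 24), (b, 34), (q, 21), (v, 32), (v, 7), (w, 24), (w, 34), (x, 32), (x, 7), (y, 24), (y, 34)}
π_{E} gives {b, q, v, w, x, y} (5 duplicate(s) eliminated).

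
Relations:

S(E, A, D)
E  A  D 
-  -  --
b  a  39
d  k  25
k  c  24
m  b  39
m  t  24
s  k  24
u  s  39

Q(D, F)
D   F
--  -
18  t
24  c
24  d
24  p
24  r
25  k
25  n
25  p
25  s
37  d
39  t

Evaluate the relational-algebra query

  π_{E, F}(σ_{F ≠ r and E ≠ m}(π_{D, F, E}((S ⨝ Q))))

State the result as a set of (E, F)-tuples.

{(b, t), (d, k), (d, n), (d, p), (d, s), (k, c), (k, d), (k, p), (s, c), (s, d), (s, p), (u, t)}

Joining S and Q on D yields {(b, a, 39, t), (d, k, 25, k), (d, k, 25, n), (d, k, 25, p), (d, k, 25, s), (k, c, 24, c), (k, c, 24, d), (k, c, 24, p), (k, c, 24, r), (m, b, 39, t), (m, t, 24, c), (m, t, 24, d), (m, t, 24, p), (m, t, 24, r), (s, k, 24, c), (s, k, 24, d), (s, k, 24, p), (s, k, 24, r), (u, s, 39, t)}.
Projecting to D, F, E: {(24, c, k), (24, c, m), (24, c, s), (24, d, k), (24, d, m), (24, d, s), (24, p, k), (24, p, m), (24, p, s), (24, r, k), (24, r, m), (24, r, s), (25, k, d), (25, n, d), (25, p, d), (25, s, d), (39, t, b), (39, t, m), (39, t, u)}
σ[F ≠ r and E ≠ m]: keep tuples satisfying F ≠ r and E ≠ m → {(24, c, k), (24, c, s), (24, d, k), (24, d, s), (24, p, k), (24, p, s), (25, k, d), (25, n, d), (25, p, d), (25, s, d), (39, t, b), (39, t, u)}
Projecting to E, F: {(b, t), (d, k), (d, n), (d, p), (d, s), (k, c), (k, d), (k, p), (s, c), (s, d), (s, p), (u, t)}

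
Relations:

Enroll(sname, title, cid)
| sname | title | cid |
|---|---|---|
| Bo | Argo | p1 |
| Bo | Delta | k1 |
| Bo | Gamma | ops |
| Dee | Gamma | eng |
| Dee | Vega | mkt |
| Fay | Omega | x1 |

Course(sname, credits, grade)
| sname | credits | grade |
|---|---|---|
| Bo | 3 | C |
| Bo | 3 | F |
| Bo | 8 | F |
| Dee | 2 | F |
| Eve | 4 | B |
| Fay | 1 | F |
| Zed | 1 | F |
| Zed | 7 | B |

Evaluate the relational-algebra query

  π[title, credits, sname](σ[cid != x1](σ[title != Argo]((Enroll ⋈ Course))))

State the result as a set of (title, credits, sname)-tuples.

{(Delta, 3, Bo), (Delta, 8, Bo), (Gamma, 2, Dee), (Gamma, 3, Bo), (Gamma, 8, Bo), (Vega, 2, Dee)}

Natural join on sname: {(Bo, Argo, p1, 3, C), (Bo, Argo, p1, 3, F), (Bo, Argo, p1, 8, F), (Bo, Delta, k1, 3, C), (Bo, Delta, k1, 3, F), (Bo, Delta, k1, 8, F), (Bo, Gamma, ops, 3, C), (Bo, Gamma, ops, 3, F), (Bo, Gamma, ops, 8, F), (Dee, Gamma, eng, 2, F), (Dee, Vega, mkt, 2, F), (Fay, Omega, x1, 1, F)}
σ[title != Argo]: keep tuples satisfying title != Argo → {(Bo, Delta, k1, 3, C), (Bo, Delta, k1, 3, F), (Bo, Delta, k1, 8, F), (Bo, Gamma, ops, 3, C), (Bo, Gamma, ops, 3, F), (Bo, Gamma, ops, 8, F), (Dee, Gamma, eng, 2, F), (Dee, Vega, mkt, 2, F), (Fay, Omega, x1, 1, F)}
σ[cid != x1]: keep tuples satisfying cid != x1 → {(Bo, Delta, k1, 3, C), (Bo, Delta, k1, 3, F), (Bo, Delta, k1, 8, F), (Bo, Gamma, ops, 3, C), (Bo, Gamma, ops, 3, F), (Bo, Gamma, ops, 8, F), (Dee, Gamma, eng, 2, F), (Dee, Vega, mkt, 2, F)}
π[title, credits, sname]: project onto (title, credits, sname) (2 duplicate(s) eliminated) → {(Delta, 3, Bo), (Delta, 8, Bo), (Gamma, 2, Dee), (Gamma, 3, Bo), (Gamma, 8, Bo), (Vega, 2, Dee)}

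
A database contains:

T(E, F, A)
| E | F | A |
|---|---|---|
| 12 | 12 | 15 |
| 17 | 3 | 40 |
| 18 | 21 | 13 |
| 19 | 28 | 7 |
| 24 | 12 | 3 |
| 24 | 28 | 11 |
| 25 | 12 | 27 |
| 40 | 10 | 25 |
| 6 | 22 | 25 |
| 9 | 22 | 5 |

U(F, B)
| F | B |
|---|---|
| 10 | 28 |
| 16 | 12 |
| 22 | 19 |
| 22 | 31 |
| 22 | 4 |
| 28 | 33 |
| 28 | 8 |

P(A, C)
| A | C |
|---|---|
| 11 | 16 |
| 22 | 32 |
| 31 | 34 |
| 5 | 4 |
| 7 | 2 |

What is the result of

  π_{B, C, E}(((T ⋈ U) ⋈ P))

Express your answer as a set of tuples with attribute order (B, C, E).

T ⋈ U (natural join on F): {(19, 28, 7, 33), (19, 28, 7, 8), (24, 28, 11, 33), (24, 28, 11, 8), (40, 10, 25, 28), (6, 22, 25, 19), (6, 22, 25, 31), (6, 22, 25, 4), (9, 22, 5, 19), (9, 22, 5, 31), (9, 22, 5, 4)}
(T ⋈ U) ⋈ P (natural join on A): {(19, 28, 7, 33, 2), (19, 28, 7, 8, 2), (24, 28, 11, 33, 16), (24, 28, 11, 8, 16), (9, 22, 5, 19, 4), (9, 22, 5, 31, 4), (9, 22, 5, 4, 4)}
Keep only column(s) B, C, E: {(19, 4, 9), (31, 4, 9), (33, 16, 24), (33, 2, 19), (4, 4, 9), (8, 16, 24), (8, 2, 19)}

{(19, 4, 9), (31, 4, 9), (33, 16, 24), (33, 2, 19), (4, 4, 9), (8, 16, 24), (8, 2, 19)}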